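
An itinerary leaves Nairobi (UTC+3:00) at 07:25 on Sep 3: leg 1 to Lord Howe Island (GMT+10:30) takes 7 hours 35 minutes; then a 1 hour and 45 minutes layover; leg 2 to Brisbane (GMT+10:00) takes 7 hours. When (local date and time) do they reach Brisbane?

06:45 on Sep 4

Convert departure to UTC: 07:25 − 3:00 = 04:25 UTC on Sep 3.
Add 7 hours and 35 minutes leg 1 → 12:00 UTC.
Add 1 hour and 45 minutes layover in Lord Howe Island → 13:45 UTC.
Add 7 hours leg 2 → 20:45 UTC.
Brisbane is UTC+10:00, so local arrival = 20:45 + 10:00 = 06:45 on Sep 4.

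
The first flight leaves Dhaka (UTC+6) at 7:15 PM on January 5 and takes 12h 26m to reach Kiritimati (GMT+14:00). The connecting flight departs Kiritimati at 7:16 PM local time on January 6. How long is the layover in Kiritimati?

3 hours 35 minutes

Convert departure to UTC: 7:15 PM − 6:00 = 1:15 PM UTC on Jan 5.
Add 12 hours and 26 minutes flight time → 1:41 AM UTC (Jan 6).
Kiritimati is UTC+14:00, so local arrival = 1:41 AM + 14:00 = 3:41 PM on Jan 6.
Layover = 7:16 PM − 3:41 PM = 3 hours 35 minutes.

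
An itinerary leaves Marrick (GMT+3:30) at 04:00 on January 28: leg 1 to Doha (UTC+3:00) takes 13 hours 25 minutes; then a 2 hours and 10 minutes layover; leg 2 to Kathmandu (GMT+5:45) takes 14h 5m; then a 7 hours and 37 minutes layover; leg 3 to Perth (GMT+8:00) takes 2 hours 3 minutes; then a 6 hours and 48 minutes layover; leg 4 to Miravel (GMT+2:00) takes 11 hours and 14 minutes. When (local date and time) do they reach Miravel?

11:52 on January 30

Convert departure to UTC: 04:00 − 3:30 = 00:30 UTC on Jan 28.
Add 13 hours and 25 minutes leg 1 → 13:55 UTC.
Add 2 hours and 10 minutes layover in Doha → 16:05 UTC.
Add 14 hours and 5 minutes leg 2 → 06:10 UTC (Jan 29).
Add 7 hours and 37 minutes layover in Kathmandu → 13:47 UTC.
Add 2 hours 3 minutes leg 3 → 15:50 UTC.
Add 6 hours and 48 minutes layover in Perth → 22:38 UTC.
Add 11 hours 14 minutes leg 4 → 09:52 UTC (Jan 30).
Miravel is UTC+2:00, so local arrival = 09:52 + 2:00 = 11:52 on Jan 30.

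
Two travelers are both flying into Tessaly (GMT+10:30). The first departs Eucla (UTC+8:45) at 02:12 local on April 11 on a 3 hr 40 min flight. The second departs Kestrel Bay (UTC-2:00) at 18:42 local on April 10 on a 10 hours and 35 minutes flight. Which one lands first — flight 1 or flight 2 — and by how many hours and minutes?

the first, by 10 hours 10 minutes

Flight 1 in UTC: 02:12 − 8:45 = 17:27 on Apr 10.
+3 hours 40 minutes → arrive 21:07 UTC on Apr 10.
Flight 2 in UTC: 18:42 + 2:00 = 20:42 on Apr 10.
+10 hours 35 minutes → arrive 07:17 UTC on Apr 11.
Flight 1 lands earlier by 10 hours 10 minutes.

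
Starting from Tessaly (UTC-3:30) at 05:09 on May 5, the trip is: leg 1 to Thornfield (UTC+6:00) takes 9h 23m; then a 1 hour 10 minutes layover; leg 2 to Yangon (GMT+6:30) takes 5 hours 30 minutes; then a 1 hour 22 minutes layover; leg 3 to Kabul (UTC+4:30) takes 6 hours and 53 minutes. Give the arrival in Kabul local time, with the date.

13:27 on May 6

Convert departure to UTC: 05:09 + 3:30 = 08:39 UTC on May 5.
Add 9 hours 23 minutes leg 1 → 18:02 UTC.
Add 1 hour 10 minutes layover in Thornfield → 19:12 UTC.
Add 5 hours 30 minutes leg 2 → 00:42 UTC (May 6).
Add 1 hour 22 minutes layover in Yangon → 02:04 UTC.
Add 6 hours 53 minutes leg 3 → 08:57 UTC.
Kabul is UTC+4:30, so local arrival = 08:57 + 4:30 = 13:27 on May 6.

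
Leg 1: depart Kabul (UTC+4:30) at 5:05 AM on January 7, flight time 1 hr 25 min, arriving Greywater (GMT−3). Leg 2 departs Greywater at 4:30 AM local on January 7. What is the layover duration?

5 hours 30 minutes

Convert departure to UTC: 5:05 AM − 4:30 = 12:35 AM UTC on Jan 7.
Add 1 hour and 25 minutes flight time → 2:00 AM UTC.
Greywater is UTC−3:00, so local arrival = 2:00 AM − 3:00 = 11:00 PM on Jan 6.
Layover = 4:30 AM − 11:00 PM (+1 day) = 5 hours 30 minutes.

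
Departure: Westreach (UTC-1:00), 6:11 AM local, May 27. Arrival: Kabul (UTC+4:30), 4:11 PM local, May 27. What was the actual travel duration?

Kabul is 5:30 ahead of Westreach.
Clock-face elapsed time (ignoring zones) is 10 hours.
Actual elapsed = 10 hours − 5:30 = 4 hours 30 minutes.

4 hours 30 minutes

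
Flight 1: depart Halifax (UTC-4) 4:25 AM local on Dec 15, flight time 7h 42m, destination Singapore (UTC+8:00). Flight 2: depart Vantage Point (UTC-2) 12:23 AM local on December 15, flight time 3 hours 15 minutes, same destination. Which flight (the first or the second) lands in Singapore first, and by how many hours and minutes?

the second, by 10 hours 29 minutes

Flight 1 in UTC: 4:25 AM + 4:00 = 8:25 AM on Dec 15.
+7 hours and 42 minutes → arrive 4:07 PM UTC on Dec 15.
Flight 2 in UTC: 12:23 AM + 2:00 = 2:23 AM on Dec 15.
+3 hours 15 minutes → arrive 5:38 AM UTC on Dec 15.
Flight 2 lands earlier by 10 hours 29 minutes.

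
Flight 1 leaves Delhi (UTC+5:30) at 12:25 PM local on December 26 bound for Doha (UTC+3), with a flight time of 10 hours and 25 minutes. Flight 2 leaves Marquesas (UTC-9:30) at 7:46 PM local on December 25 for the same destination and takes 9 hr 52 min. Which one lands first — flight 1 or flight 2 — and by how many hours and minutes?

the second, by 2 hours 12 minutes

Flight 1 in UTC: 12:25 PM − 5:30 = 6:55 AM on Dec 26.
+10 hours and 25 minutes → arrive 5:20 PM UTC on Dec 26.
Flight 2 in UTC: 7:46 PM + 9:30 = 5:16 AM on Dec 26.
+9 hours 52 minutes → arrive 3:08 PM UTC on Dec 26.
Flight 2 lands earlier by 2 hours 12 minutes.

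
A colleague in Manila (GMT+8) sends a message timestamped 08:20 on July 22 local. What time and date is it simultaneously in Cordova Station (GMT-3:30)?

20:50 on Jul 21

Cordova Station is 11:30 behind Manila.
Shift by the zone difference: 08:20 − 11:30 = 20:50 on Jul 21 in Cordova Station.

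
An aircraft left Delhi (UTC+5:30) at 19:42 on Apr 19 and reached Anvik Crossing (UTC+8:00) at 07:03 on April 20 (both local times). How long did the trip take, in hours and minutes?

8 hours 51 minutes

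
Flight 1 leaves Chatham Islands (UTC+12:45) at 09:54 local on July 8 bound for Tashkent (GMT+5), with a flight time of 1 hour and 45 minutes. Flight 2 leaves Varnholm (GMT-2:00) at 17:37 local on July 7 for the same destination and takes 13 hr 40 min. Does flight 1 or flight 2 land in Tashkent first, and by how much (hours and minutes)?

the first, by 10 hours 23 minutes

Flight 1 in UTC: 09:54 − 12:45 = 21:09 on Jul 7.
+1 hour 45 minutes → arrive 22:54 UTC on Jul 7.
Flight 2 in UTC: 17:37 + 2:00 = 19:37 on Jul 7.
+13 hours and 40 minutes → arrive 09:17 UTC on Jul 8.
Flight 1 lands earlier by 10 hours 23 minutes.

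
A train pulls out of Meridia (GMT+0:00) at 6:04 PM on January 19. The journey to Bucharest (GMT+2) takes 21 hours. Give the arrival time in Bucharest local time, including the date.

Meridia is at UTC+0, so departure is already 6:04 PM UTC on Jan 19.
Add 21 hours travel time → 3:04 PM UTC (Jan 20).
Bucharest is UTC+2:00, so local arrival = 3:04 PM + 2:00 = 5:04 PM on Jan 20.

5:04 PM on January 20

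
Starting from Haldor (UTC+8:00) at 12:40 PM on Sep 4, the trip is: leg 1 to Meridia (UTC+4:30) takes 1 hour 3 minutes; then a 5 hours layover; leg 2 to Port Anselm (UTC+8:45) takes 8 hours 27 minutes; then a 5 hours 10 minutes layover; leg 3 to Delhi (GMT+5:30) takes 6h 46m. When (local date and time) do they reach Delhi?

12:36 PM on Sep 5

Convert departure to UTC: 12:40 PM − 8:00 = 4:40 AM UTC on Sep 4.
Add 1 hour 3 minutes leg 1 → 5:43 AM UTC.
Add 5 hours layover in Meridia → 10:43 AM UTC.
Add 8 hours and 27 minutes leg 2 → 7:10 PM UTC.
Add 5 hours and 10 minutes layover in Port Anselm → 12:20 AM UTC (Sep 5).
Add 6 hours and 46 minutes leg 3 → 7:06 AM UTC.
Delhi is UTC+5:30, so local arrival = 7:06 AM + 5:30 = 12:36 PM on Sep 5.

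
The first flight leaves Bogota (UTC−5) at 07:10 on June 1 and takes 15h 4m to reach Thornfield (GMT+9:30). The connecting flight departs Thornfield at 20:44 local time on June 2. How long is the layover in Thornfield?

8 hours

Convert departure to UTC: 07:10 + 5:00 = 12:10 UTC on Jun 1.
Add 15 hours and 4 minutes flight time → 03:14 UTC (Jun 2).
Thornfield is UTC+9:30, so local arrival = 03:14 + 9:30 = 12:44 on Jun 2.
Layover = 20:44 − 12:44 = 8 hours.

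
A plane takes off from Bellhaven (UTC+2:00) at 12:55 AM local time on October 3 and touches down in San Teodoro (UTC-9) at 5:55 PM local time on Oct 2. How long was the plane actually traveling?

4 hours

San Teodoro is 11:00 behind Bellhaven.
Clock-face elapsed time (ignoring zones) is −7 hours.
Actual elapsed = −7 hours + 11:00 = 4 hours.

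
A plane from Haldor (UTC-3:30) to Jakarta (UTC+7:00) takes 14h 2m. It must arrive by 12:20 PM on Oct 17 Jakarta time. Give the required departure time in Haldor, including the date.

11:48 AM on October 16

Target arrival in UTC: 12:20 PM − 7:00 = 5:20 AM on Oct 17.
Subtract 14 hours and 2 minutes → departure 3:18 PM UTC on Oct 16.
Haldor is UTC−3:30: 3:18 PM − 3:30 = 11:48 AM on Oct 16.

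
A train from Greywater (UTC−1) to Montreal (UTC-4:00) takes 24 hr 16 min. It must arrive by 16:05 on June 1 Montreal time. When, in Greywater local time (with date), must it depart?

Target arrival in UTC: 16:05 + 4:00 = 20:05 on Jun 1.
Subtract 24 hours and 16 minutes → departure 19:49 UTC on May 31.
Greywater is UTC−1:00: 19:49 − 1:00 = 18:49 on May 31.

18:49 on May 31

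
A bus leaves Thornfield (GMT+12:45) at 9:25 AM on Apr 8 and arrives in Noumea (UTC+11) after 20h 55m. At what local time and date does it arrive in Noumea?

4:35 AM on April 9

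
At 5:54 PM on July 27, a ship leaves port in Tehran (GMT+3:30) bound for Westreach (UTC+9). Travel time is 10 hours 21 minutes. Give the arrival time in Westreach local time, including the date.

9:45 AM on Jul 28

Convert departure to UTC: 5:54 PM − 3:30 = 2:24 PM UTC on Jul 27.
Add 10 hours 21 minutes travel time → 12:45 AM UTC (Jul 28).
Westreach is UTC+9:00, so local arrival = 12:45 AM + 9:00 = 9:45 AM on Jul 28.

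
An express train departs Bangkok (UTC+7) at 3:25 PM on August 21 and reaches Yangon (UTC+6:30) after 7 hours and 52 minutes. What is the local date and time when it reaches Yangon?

10:47 PM on August 21

Convert departure to UTC: 3:25 PM − 7:00 = 8:25 AM UTC on Aug 21.
Add 7 hours 52 minutes travel time → 4:17 PM UTC.
Yangon is UTC+6:30, so local arrival = 4:17 PM + 6:30 = 10:47 PM on Aug 21.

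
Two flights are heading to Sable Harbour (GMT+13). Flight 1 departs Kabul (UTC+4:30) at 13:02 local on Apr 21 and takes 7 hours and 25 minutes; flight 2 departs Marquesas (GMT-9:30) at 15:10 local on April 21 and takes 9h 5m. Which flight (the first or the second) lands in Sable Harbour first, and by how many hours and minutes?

Flight 1 in UTC: 13:02 − 4:30 = 08:32 on Apr 21.
+7 hours 25 minutes → arrive 15:57 UTC on Apr 21.
Flight 2 in UTC: 15:10 + 9:30 = 00:40 on Apr 22.
+9 hours and 5 minutes → arrive 09:45 UTC on Apr 22.
Flight 1 lands earlier by 17 hours 48 minutes.

the first, by 17 hours 48 minutes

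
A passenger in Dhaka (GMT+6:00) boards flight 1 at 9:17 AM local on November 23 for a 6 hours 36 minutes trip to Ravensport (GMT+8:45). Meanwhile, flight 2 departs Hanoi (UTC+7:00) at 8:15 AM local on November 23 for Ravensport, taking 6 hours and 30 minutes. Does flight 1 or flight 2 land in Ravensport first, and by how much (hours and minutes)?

Flight 1 in UTC: 9:17 AM − 6:00 = 3:17 AM on Nov 23.
+6 hours 36 minutes → arrive 9:53 AM UTC on Nov 23.
Flight 2 in UTC: 8:15 AM − 7:00 = 1:15 AM on Nov 23.
+6 hours 30 minutes → arrive 7:45 AM UTC on Nov 23.
Flight 2 lands earlier by 2 hours 8 minutes.

the second, by 2 hours 8 minutes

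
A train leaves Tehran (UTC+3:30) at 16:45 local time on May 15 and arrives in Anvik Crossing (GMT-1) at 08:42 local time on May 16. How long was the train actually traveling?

Departure in UTC: 16:45 − 3:30 = 13:15 on May 15.
Arrival in UTC: 08:42 + 1:00 = 09:42 on May 16.
Elapsed = 09:42 − 13:15 (+1 day) = 20 hours 27 minutes.

20 hours 27 minutes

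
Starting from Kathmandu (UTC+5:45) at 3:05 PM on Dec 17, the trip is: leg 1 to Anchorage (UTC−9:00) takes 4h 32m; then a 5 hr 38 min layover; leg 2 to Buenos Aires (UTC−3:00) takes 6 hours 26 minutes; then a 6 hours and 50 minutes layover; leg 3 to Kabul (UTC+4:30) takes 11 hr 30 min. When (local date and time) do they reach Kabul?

12:46 AM on December 19

Convert departure to UTC: 3:05 PM − 5:45 = 9:20 AM UTC on Dec 17.
Add 4 hours 32 minutes leg 1 → 1:52 PM UTC.
Add 5 hours and 38 minutes layover in Anchorage → 7:30 PM UTC.
Add 6 hours 26 minutes leg 2 → 1:56 AM UTC (Dec 18).
Add 6 hours 50 minutes layover in Buenos Aires → 8:46 AM UTC.
Add 11 hours and 30 minutes leg 3 → 8:16 PM UTC.
Kabul is UTC+4:30, so local arrival = 8:16 PM + 4:30 = 12:46 AM on Dec 19.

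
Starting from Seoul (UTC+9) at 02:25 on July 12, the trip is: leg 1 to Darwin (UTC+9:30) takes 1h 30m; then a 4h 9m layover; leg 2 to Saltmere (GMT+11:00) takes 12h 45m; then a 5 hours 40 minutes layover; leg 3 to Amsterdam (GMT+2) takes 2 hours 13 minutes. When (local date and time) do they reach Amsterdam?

21:42 on July 12

Convert departure to UTC: 02:25 − 9:00 = 17:25 UTC on Jul 11.
Add 1 hour and 30 minutes leg 1 → 18:55 UTC.
Add 4 hours 9 minutes layover in Darwin → 23:04 UTC.
Add 12 hours 45 minutes leg 2 → 11:49 UTC (Jul 12).
Add 5 hours 40 minutes layover in Saltmere → 17:29 UTC.
Add 2 hours 13 minutes leg 3 → 19:42 UTC.
Amsterdam is UTC+2:00, so local arrival = 19:42 + 2:00 = 21:42 on Jul 12.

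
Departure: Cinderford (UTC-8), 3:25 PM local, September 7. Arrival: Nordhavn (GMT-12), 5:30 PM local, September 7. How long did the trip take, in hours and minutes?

Departure in UTC: 3:25 PM + 8:00 = 11:25 PM on Sep 7.
Arrival in UTC: 5:30 PM + 12:00 = 5:30 AM on Sep 8.
Elapsed = 5:30 AM − 11:25 PM (+1 day) = 6 hours 5 minutes.

6 hours 5 minutes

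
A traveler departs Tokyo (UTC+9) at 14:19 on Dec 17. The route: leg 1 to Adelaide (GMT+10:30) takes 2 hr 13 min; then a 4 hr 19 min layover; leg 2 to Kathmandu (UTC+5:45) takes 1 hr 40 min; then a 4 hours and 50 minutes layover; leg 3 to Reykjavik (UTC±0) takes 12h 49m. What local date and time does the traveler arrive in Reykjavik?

Convert departure to UTC: 14:19 − 9:00 = 05:19 UTC on Dec 17.
Add 2 hours and 13 minutes leg 1 → 07:32 UTC.
Add 4 hours and 19 minutes layover in Adelaide → 11:51 UTC.
Add 1 hour 40 minutes leg 2 → 13:31 UTC.
Add 4 hours and 50 minutes layover in Kathmandu → 18:21 UTC.
Add 12 hours and 49 minutes leg 3 → 07:10 UTC (Dec 18).
Reykjavik is UTC+0, so local arrival is the same: 07:10 on Dec 18.

07:10 on December 18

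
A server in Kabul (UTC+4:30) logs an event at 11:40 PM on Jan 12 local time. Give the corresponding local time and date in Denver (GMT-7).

12:10 PM on January 12

In UTC: 11:40 PM − 4:30 = 7:10 PM on Jan 12.
Denver is UTC−7:00: 7:10 PM − 7:00 = 12:10 PM on Jan 12.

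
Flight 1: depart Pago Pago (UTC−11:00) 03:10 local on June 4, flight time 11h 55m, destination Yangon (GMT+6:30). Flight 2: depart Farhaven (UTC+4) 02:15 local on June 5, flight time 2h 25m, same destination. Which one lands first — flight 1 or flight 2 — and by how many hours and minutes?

the second, by 1 hour 25 minutes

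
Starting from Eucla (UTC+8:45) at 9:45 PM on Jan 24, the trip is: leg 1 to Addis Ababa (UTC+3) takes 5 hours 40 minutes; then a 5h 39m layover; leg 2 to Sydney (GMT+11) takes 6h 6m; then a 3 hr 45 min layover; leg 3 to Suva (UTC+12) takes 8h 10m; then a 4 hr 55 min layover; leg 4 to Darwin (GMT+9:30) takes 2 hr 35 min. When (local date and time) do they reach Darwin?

Convert departure to UTC: 9:45 PM − 8:45 = 1:00 PM UTC on Jan 24.
Add 5 hours and 40 minutes leg 1 → 6:40 PM UTC.
Add 5 hours and 39 minutes layover in Addis Ababa → 12:19 AM UTC (Jan 25).
Add 6 hours and 6 minutes leg 2 → 6:25 AM UTC.
Add 3 hours 45 minutes layover in Sydney → 10:10 AM UTC.
Add 8 hours and 10 minutes leg 3 → 6:20 PM UTC.
Add 4 hours 55 minutes layover in Suva → 11:15 PM UTC.
Add 2 hours and 35 minutes leg 4 → 1:50 AM UTC (Jan 26).
Darwin is UTC+9:30, so local arrival = 1:50 AM + 9:30 = 11:20 AM on Jan 26.

11:20 AM on Jan 26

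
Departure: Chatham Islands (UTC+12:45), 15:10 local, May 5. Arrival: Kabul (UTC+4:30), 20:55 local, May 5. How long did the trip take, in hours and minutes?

Departure in UTC: 15:10 − 12:45 = 02:25 on May 5.
Arrival in UTC: 20:55 − 4:30 = 16:25 on May 5.
Elapsed = 16:25 − 02:25 = 14 hours.

14 hours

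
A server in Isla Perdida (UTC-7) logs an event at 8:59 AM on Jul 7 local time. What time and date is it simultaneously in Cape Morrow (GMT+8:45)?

Cape Morrow is 15:45 ahead of Isla Perdida.
Shift by the zone difference: 8:59 AM + 15:45 = 12:44 AM on Jul 8 in Cape Morrow.

12:44 AM on July 8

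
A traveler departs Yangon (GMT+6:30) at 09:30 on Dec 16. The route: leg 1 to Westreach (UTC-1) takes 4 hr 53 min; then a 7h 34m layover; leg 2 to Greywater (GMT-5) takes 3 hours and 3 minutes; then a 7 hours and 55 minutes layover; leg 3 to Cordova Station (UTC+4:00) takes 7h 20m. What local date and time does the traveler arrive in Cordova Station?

Convert departure to UTC: 09:30 − 6:30 = 03:00 UTC on Dec 16.
Add 4 hours 53 minutes leg 1 → 07:53 UTC.
Add 7 hours and 34 minutes layover in Westreach → 15:27 UTC.
Add 3 hours and 3 minutes leg 2 → 18:30 UTC.
Add 7 hours 55 minutes layover in Greywater → 02:25 UTC (Dec 17).
Add 7 hours 20 minutes leg 3 → 09:45 UTC.
Cordova Station is UTC+4:00, so local arrival = 09:45 + 4:00 = 13:45 on Dec 17.

13:45 on December 17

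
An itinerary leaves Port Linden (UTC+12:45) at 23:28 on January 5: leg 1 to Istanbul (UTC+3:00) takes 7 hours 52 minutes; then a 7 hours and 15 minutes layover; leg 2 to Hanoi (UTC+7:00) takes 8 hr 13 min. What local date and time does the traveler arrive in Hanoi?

17:03 on January 6

Convert departure to UTC: 23:28 − 12:45 = 10:43 UTC on Jan 5.
Add 7 hours 52 minutes leg 1 → 18:35 UTC.
Add 7 hours 15 minutes layover in Istanbul → 01:50 UTC (Jan 6).
Add 8 hours 13 minutes leg 2 → 10:03 UTC.
Hanoi is UTC+7:00, so local arrival = 10:03 + 7:00 = 17:03 on Jan 6.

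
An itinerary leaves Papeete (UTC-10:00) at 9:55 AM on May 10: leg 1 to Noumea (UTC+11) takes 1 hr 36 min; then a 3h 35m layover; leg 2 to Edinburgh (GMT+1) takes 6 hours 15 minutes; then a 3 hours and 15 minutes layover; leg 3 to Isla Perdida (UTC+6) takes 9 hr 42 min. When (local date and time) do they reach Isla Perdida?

Convert departure to UTC: 9:55 AM + 10:00 = 7:55 PM UTC on May 10.
Add 1 hour 36 minutes leg 1 → 9:31 PM UTC.
Add 3 hours and 35 minutes layover in Noumea → 1:06 AM UTC (May 11).
Add 6 hours and 15 minutes leg 2 → 7:21 AM UTC.
Add 3 hours 15 minutes layover in Edinburgh → 10:36 AM UTC.
Add 9 hours and 42 minutes leg 3 → 8:18 PM UTC.
Isla Perdida is UTC+6:00, so local arrival = 8:18 PM + 6:00 = 2:18 AM on May 12.

2:18 AM on May 12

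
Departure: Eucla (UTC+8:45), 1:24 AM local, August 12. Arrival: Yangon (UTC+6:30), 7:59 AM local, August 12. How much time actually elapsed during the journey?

8 hours 50 minutes

Departure in UTC: 1:24 AM − 8:45 = 4:39 PM on Aug 11.
Arrival in UTC: 7:59 AM − 6:30 = 1:29 AM on Aug 12.
Elapsed = 1:29 AM − 4:39 PM (+1 day) = 8 hours 50 minutes.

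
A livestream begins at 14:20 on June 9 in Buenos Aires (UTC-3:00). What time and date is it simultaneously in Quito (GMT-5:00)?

In UTC: 14:20 + 3:00 = 17:20 on Jun 9.
Quito is UTC−5:00: 17:20 − 5:00 = 12:20 on Jun 9.

12:20 on June 9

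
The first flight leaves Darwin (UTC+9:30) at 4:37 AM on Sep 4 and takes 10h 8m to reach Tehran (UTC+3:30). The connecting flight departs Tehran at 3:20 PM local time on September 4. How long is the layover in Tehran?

6 hours 35 minutes

Convert departure to UTC: 4:37 AM − 9:30 = 7:07 PM UTC on Sep 3.
Add 10 hours 8 minutes flight time → 5:15 AM UTC (Sep 4).
Tehran is UTC+3:30, so local arrival = 5:15 AM + 3:30 = 8:45 AM on Sep 4.
Layover = 3:20 PM − 8:45 AM = 6 hours 35 minutes.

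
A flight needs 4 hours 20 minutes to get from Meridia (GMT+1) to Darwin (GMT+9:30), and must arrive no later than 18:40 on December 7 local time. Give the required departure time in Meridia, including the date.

Target arrival in UTC: 18:40 − 9:30 = 09:10 on Dec 7.
Subtract 4 hours and 20 minutes → departure 04:50 UTC on Dec 7.
Meridia is UTC+1:00: 04:50 + 1:00 = 05:50 on Dec 7.

05:50 on December 7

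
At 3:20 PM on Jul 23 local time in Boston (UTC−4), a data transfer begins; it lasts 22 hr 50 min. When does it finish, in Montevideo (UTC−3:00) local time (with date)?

3:10 PM on July 24

Convert start to UTC: 3:20 PM + 4:00 = 7:20 PM UTC on Jul 23.
Add 22 hours and 50 minutes duration → 6:10 PM UTC (Jul 24).
Montevideo is UTC−3:00, so local end time = 6:10 PM − 3:00 = 3:10 PM on Jul 24.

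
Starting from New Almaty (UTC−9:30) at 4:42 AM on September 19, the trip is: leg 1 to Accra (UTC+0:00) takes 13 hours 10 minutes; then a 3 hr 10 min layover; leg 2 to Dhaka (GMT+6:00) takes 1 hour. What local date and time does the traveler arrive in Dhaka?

1:32 PM on Sep 20

Convert departure to UTC: 4:42 AM + 9:30 = 2:12 PM UTC on Sep 19.
Add 13 hours and 10 minutes leg 1 → 3:22 AM UTC (Sep 20).
Add 3 hours 10 minutes layover in Accra → 6:32 AM UTC.
Add 1 hour leg 2 → 7:32 AM UTC.
Dhaka is UTC+6:00, so local arrival = 7:32 AM + 6:00 = 1:32 PM on Sep 20.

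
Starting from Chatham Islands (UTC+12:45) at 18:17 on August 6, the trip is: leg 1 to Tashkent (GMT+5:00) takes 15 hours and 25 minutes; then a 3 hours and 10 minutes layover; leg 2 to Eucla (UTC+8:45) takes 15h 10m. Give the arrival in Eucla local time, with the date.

Convert departure to UTC: 18:17 − 12:45 = 05:32 UTC on Aug 6.
Add 15 hours 25 minutes leg 1 → 20:57 UTC.
Add 3 hours 10 minutes layover in Tashkent → 00:07 UTC (Aug 7).
Add 15 hours 10 minutes leg 2 → 15:17 UTC.
Eucla is UTC+8:45, so local arrival = 15:17 + 8:45 = 00:02 on Aug 8.

00:02 on August 8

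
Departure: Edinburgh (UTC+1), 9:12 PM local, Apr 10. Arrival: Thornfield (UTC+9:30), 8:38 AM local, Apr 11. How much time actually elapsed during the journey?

2 hours 56 minutes

Thornfield is 8:30 ahead of Edinburgh.
Clock-face elapsed time (ignoring zones) is 11 hours 26 minutes.
Actual elapsed = 11 hours 26 minutes − 8:30 = 2 hours 56 minutes.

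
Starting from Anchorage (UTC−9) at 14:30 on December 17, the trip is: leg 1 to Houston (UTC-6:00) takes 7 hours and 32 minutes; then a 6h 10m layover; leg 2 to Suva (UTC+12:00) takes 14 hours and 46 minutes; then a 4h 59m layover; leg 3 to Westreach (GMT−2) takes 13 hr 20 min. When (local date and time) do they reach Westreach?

20:17 on December 19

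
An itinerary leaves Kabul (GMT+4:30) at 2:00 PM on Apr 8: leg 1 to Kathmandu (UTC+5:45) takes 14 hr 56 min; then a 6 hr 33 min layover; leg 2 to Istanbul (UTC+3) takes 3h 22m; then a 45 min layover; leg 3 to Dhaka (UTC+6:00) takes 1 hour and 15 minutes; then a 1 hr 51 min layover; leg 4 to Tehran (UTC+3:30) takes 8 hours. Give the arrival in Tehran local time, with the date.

Convert departure to UTC: 2:00 PM − 4:30 = 9:30 AM UTC on Apr 8.
Add 14 hours 56 minutes leg 1 → 12:26 AM UTC (Apr 9).
Add 6 hours and 33 minutes layover in Kathmandu → 6:59 AM UTC.
Add 3 hours and 22 minutes leg 2 → 10:21 AM UTC.
Add 45 minutes layover in Istanbul → 11:06 AM UTC.
Add 1 hour and 15 minutes leg 3 → 12:21 PM UTC.
Add 1 hour and 51 minutes layover in Dhaka → 2:12 PM UTC.
Add 8 hours leg 4 → 10:12 PM UTC.
Tehran is UTC+3:30, so local arrival = 10:12 PM + 3:30 = 1:42 AM on Apr 10.

1:42 AM on Apr 10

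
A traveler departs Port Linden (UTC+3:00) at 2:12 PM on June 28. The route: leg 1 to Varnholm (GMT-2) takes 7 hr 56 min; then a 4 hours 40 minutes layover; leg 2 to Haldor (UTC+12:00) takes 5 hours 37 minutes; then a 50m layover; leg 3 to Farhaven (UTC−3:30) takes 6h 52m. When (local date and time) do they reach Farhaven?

Convert departure to UTC: 2:12 PM − 3:00 = 11:12 AM UTC on Jun 28.
Add 7 hours 56 minutes leg 1 → 7:08 PM UTC.
Add 4 hours 40 minutes layover in Varnholm → 11:48 PM UTC.
Add 5 hours 37 minutes leg 2 → 5:25 AM UTC (Jun 29).
Add 50 minutes layover in Haldor → 6:15 AM UTC.
Add 6 hours and 52 minutes leg 3 → 1:07 PM UTC.
Farhaven is UTC−3:30, so local arrival = 1:07 PM − 3:30 = 9:37 AM on Jun 29.

9:37 AM on June 29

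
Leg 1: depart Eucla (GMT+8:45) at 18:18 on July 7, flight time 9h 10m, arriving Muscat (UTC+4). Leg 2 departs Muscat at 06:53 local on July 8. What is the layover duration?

8 hours 10 minutes

Convert departure to UTC: 18:18 − 8:45 = 09:33 UTC on Jul 7.
Add 9 hours 10 minutes flight time → 18:43 UTC.
Muscat is UTC+4:00, so local arrival = 18:43 + 4:00 = 22:43 on Jul 7.
Layover = 06:53 − 22:43 (+1 day) = 8 hours 10 minutes.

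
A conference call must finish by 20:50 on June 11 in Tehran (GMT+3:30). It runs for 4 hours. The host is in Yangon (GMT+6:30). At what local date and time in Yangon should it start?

19:50 on June 11

Target end time in UTC: 20:50 − 3:30 = 17:20 on Jun 11.
Subtract 4 hours → start 13:20 UTC on Jun 11.
Yangon is UTC+6:30: 13:20 + 6:30 = 19:50 on Jun 11.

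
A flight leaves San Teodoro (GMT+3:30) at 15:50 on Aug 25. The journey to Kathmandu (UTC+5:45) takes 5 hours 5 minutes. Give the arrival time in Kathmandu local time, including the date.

Kathmandu is 2:15 ahead of San Teodoro.
After 5 hours and 5 minutes it is 20:55 in San Teodoro.
Shift by the zone difference: 20:55 + 2:15 = 23:10 on Aug 25 in Kathmandu.

23:10 on Aug 25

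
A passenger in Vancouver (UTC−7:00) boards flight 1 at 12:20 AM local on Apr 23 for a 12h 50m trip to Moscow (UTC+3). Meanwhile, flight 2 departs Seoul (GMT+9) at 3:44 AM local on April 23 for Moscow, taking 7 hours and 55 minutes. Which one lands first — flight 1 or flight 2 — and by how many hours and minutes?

Flight 1 in UTC: 12:20 AM + 7:00 = 7:20 AM on Apr 23.
+12 hours and 50 minutes → arrive 8:10 PM UTC on Apr 23.
Flight 2 in UTC: 3:44 AM − 9:00 = 6:44 PM on Apr 22.
+7 hours 55 minutes → arrive 2:39 AM UTC on Apr 23.
Flight 2 lands earlier by 17 hours 31 minutes.

the second, by 17 hours 31 minutes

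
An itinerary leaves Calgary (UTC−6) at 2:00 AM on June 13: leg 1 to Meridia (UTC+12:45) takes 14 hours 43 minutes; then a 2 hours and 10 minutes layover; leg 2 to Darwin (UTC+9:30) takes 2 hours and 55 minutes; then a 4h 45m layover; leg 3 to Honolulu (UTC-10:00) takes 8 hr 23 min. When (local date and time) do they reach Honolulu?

6:56 AM on June 14

Convert departure to UTC: 2:00 AM + 6:00 = 8:00 AM UTC on Jun 13.
Add 14 hours and 43 minutes leg 1 → 10:43 PM UTC.
Add 2 hours and 10 minutes layover in Meridia → 12:53 AM UTC (Jun 14).
Add 2 hours 55 minutes leg 2 → 3:48 AM UTC.
Add 4 hours and 45 minutes layover in Darwin → 8:33 AM UTC.
Add 8 hours and 23 minutes leg 3 → 4:56 PM UTC.
Honolulu is UTC−10:00, so local arrival = 4:56 PM − 10:00 = 6:56 AM on Jun 14.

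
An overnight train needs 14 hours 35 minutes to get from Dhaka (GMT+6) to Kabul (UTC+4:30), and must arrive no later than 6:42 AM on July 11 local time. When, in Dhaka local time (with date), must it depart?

5:37 PM on July 10

Target arrival in UTC: 6:42 AM − 4:30 = 2:12 AM on Jul 11.
Subtract 14 hours and 35 minutes → departure 11:37 AM UTC on Jul 10.
Dhaka is UTC+6:00: 11:37 AM + 6:00 = 5:37 PM on Jul 10.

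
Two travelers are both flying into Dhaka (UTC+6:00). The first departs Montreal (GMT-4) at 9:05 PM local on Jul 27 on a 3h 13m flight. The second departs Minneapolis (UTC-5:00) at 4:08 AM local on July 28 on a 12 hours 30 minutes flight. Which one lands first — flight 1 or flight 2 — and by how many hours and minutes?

the first, by 17 hours 20 minutes

Flight 1 in UTC: 9:05 PM + 4:00 = 1:05 AM on Jul 28.
+3 hours 13 minutes → arrive 4:18 AM UTC on Jul 28.
Flight 2 in UTC: 4:08 AM + 5:00 = 9:08 AM on Jul 28.
+12 hours 30 minutes → arrive 9:38 PM UTC on Jul 28.
Flight 1 lands earlier by 17 hours 20 minutes.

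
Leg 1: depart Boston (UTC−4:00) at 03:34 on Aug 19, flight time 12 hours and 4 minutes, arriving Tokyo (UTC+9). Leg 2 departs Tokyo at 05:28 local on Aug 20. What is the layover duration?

50 minutes

Convert departure to UTC: 03:34 + 4:00 = 07:34 UTC on Aug 19.
Add 12 hours 4 minutes flight time → 19:38 UTC.
Tokyo is UTC+9:00, so local arrival = 19:38 + 9:00 = 04:38 on Aug 20.
Layover = 05:28 − 04:38 = 50 minutes.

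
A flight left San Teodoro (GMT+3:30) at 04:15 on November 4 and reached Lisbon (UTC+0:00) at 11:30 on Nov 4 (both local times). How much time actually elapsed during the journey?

10 hours 45 minutes

Departure in UTC: 04:15 − 3:30 = 00:45 on Nov 4.
Arrival is already UTC: 11:30 on Nov 4.
Elapsed = 11:30 − 00:45 = 10 hours 45 minutes.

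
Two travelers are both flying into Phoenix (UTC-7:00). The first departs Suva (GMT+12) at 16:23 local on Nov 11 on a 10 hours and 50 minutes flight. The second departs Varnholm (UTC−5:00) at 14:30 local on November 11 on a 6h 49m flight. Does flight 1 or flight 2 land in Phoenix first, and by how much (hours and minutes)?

the first, by 11 hours 6 minutes

Flight 1 in UTC: 16:23 − 12:00 = 04:23 on Nov 11.
+10 hours 50 minutes → arrive 15:13 UTC on Nov 11.
Flight 2 in UTC: 14:30 + 5:00 = 19:30 on Nov 11.
+6 hours and 49 minutes → arrive 02:19 UTC on Nov 12.
Flight 1 lands earlier by 11 hours 6 minutes.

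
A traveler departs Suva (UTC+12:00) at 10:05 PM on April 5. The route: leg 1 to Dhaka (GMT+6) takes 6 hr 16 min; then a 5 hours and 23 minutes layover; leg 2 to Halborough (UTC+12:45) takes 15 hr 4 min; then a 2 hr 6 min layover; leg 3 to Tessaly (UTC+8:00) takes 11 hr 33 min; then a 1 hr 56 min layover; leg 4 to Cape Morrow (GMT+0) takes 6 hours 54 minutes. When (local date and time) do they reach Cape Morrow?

11:17 AM on Apr 7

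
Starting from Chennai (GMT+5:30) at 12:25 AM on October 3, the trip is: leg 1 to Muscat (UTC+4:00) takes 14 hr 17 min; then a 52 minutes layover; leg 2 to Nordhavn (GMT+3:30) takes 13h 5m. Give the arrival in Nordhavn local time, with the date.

2:39 AM on October 4

Convert departure to UTC: 12:25 AM − 5:30 = 6:55 PM UTC on Oct 2.
Add 14 hours and 17 minutes leg 1 → 9:12 AM UTC (Oct 3).
Add 52 minutes layover in Muscat → 10:04 AM UTC.
Add 13 hours 5 minutes leg 2 → 11:09 PM UTC.
Nordhavn is UTC+3:30, so local arrival = 11:09 PM + 3:30 = 2:39 AM on Oct 4.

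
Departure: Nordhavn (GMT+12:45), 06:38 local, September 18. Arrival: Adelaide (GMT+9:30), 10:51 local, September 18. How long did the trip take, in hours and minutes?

Departure in UTC: 06:38 − 12:45 = 17:53 on Sep 17.
Arrival in UTC: 10:51 − 9:30 = 01:21 on Sep 18.
Elapsed = 01:21 − 17:53 (+1 day) = 7 hours 28 minutes.

7 hours 28 minutes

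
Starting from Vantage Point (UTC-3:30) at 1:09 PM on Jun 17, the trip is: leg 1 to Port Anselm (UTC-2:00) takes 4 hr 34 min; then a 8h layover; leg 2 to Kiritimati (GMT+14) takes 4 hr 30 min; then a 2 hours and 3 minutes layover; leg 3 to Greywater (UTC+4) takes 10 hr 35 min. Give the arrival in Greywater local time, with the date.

Convert departure to UTC: 1:09 PM + 3:30 = 4:39 PM UTC on Jun 17.
Add 4 hours 34 minutes leg 1 → 9:13 PM UTC.
Add 8 hours layover in Port Anselm → 5:13 AM UTC (Jun 18).
Add 4 hours and 30 minutes leg 2 → 9:43 AM UTC.
Add 2 hours 3 minutes layover in Kiritimati → 11:46 AM UTC.
Add 10 hours 35 minutes leg 3 → 10:21 PM UTC.
Greywater is UTC+4:00, so local arrival = 10:21 PM + 4:00 = 2:21 AM on Jun 19.

2:21 AM on Jun 19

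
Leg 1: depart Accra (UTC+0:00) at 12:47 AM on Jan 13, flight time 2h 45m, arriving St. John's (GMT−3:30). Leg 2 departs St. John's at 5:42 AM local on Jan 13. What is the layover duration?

5 hours 40 minutes

Accra is at UTC+0, so departure is already 12:47 AM UTC on Jan 13.
Add 2 hours 45 minutes flight time → 3:32 AM UTC.
St. John's is UTC−3:30, so local arrival = 3:32 AM − 3:30 = 12:02 AM on Jan 13.
Layover = 5:42 AM − 12:02 AM = 5 hours 40 minutes.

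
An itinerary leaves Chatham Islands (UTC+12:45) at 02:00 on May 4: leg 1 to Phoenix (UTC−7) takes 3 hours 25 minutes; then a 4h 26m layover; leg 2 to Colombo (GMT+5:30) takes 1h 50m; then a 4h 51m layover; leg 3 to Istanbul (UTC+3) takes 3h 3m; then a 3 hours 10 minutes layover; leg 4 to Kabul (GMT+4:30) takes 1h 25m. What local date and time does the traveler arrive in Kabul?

Convert departure to UTC: 02:00 − 12:45 = 13:15 UTC on May 3.
Add 3 hours 25 minutes leg 1 → 16:40 UTC.
Add 4 hours and 26 minutes layover in Phoenix → 21:06 UTC.
Add 1 hour and 50 minutes leg 2 → 22:56 UTC.
Add 4 hours 51 minutes layover in Colombo → 03:47 UTC (May 4).
Add 3 hours and 3 minutes leg 3 → 06:50 UTC.
Add 3 hours 10 minutes layover in Istanbul → 10:00 UTC.
Add 1 hour 25 minutes leg 4 → 11:25 UTC.
Kabul is UTC+4:30, so local arrival = 11:25 + 4:30 = 15:55 on May 4.

15:55 on May 4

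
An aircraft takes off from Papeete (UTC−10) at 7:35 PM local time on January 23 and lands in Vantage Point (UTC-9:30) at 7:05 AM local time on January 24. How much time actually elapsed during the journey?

11 hours

Departure in UTC: 7:35 PM + 10:00 = 5:35 AM on Jan 24.
Arrival in UTC: 7:05 AM + 9:30 = 4:35 PM on Jan 24.
Elapsed = 4:35 PM − 5:35 AM = 11 hours.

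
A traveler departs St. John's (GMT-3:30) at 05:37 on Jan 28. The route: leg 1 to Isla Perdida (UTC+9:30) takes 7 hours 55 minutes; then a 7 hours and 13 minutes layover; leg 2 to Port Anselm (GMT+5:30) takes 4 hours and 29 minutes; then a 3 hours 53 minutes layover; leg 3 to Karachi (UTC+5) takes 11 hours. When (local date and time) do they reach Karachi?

00:37 on January 30

Convert departure to UTC: 05:37 + 3:30 = 09:07 UTC on Jan 28.
Add 7 hours 55 minutes leg 1 → 17:02 UTC.
Add 7 hours 13 minutes layover in Isla Perdida → 00:15 UTC (Jan 29).
Add 4 hours and 29 minutes leg 2 → 04:44 UTC.
Add 3 hours and 53 minutes layover in Port Anselm → 08:37 UTC.
Add 11 hours leg 3 → 19:37 UTC.
Karachi is UTC+5:00, so local arrival = 19:37 + 5:00 = 00:37 on Jan 30.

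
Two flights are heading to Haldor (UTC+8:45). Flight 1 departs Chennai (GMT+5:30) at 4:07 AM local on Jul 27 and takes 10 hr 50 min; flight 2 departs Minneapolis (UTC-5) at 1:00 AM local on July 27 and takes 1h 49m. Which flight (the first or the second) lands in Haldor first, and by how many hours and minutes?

the second, by 1 hour 38 minutes

Flight 1 in UTC: 4:07 AM − 5:30 = 10:37 PM on Jul 26.
+10 hours 50 minutes → arrive 9:27 AM UTC on Jul 27.
Flight 2 in UTC: 1:00 AM + 5:00 = 6:00 AM on Jul 27.
+1 hour and 49 minutes → arrive 7:49 AM UTC on Jul 27.
Flight 2 lands earlier by 1 hour 38 minutes.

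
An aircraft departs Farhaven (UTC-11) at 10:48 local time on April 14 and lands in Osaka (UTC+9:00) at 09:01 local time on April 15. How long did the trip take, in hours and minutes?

2 hours 13 minutes

Osaka is 20:00 ahead of Farhaven.
Clock-face elapsed time (ignoring zones) is 22 hours 13 minutes.
Actual elapsed = 22 hours 13 minutes − 20:00 = 2 hours 13 minutes.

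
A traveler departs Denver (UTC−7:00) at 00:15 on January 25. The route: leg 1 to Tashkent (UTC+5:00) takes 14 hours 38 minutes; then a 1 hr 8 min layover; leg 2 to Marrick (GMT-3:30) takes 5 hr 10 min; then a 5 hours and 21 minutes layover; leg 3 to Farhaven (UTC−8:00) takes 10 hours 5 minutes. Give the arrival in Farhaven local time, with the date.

11:37 on Jan 26

Convert departure to UTC: 00:15 + 7:00 = 07:15 UTC on Jan 25.
Add 14 hours 38 minutes leg 1 → 21:53 UTC.
Add 1 hour 8 minutes layover in Tashkent → 23:01 UTC.
Add 5 hours and 10 minutes leg 2 → 04:11 UTC (Jan 26).
Add 5 hours and 21 minutes layover in Marrick → 09:32 UTC.
Add 10 hours and 5 minutes leg 3 → 19:37 UTC.
Farhaven is UTC−8:00, so local arrival = 19:37 − 8:00 = 11:37 on Jan 26.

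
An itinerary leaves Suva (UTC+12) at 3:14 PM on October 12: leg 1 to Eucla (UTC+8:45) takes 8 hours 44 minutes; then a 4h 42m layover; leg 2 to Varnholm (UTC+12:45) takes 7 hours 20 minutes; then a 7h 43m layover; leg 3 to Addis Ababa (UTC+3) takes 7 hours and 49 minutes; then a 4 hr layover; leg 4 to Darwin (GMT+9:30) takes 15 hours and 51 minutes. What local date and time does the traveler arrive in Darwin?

8:53 PM on October 14

Convert departure to UTC: 3:14 PM − 12:00 = 3:14 AM UTC on Oct 12.
Add 8 hours and 44 minutes leg 1 → 11:58 AM UTC.
Add 4 hours and 42 minutes layover in Eucla → 4:40 PM UTC.
Add 7 hours 20 minutes leg 2 → 12:00 AM UTC (Oct 13).
Add 7 hours 43 minutes layover in Varnholm → 7:43 AM UTC.
Add 7 hours 49 minutes leg 3 → 3:32 PM UTC.
Add 4 hours layover in Addis Ababa → 7:32 PM UTC.
Add 15 hours 51 minutes leg 4 → 11:23 AM UTC (Oct 14).
Darwin is UTC+9:30, so local arrival = 11:23 AM + 9:30 = 8:53 PM on Oct 14.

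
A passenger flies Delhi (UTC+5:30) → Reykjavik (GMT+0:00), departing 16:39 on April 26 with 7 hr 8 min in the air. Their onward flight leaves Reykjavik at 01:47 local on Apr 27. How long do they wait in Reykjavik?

7 hours 30 minutes

Convert departure to UTC: 16:39 − 5:30 = 11:09 UTC on Apr 26.
Add 7 hours 8 minutes flight time → 18:17 UTC.
Reykjavik is UTC+0, so local arrival is the same: 18:17 on Apr 26.
Layover = 01:47 − 18:17 (+1 day) = 7 hours 30 minutes.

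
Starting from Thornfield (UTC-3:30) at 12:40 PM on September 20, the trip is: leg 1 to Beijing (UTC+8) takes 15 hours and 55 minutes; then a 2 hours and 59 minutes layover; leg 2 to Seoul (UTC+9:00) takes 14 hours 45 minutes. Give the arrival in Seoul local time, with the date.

10:49 AM on Sep 22

Convert departure to UTC: 12:40 PM + 3:30 = 4:10 PM UTC on Sep 20.
Add 15 hours 55 minutes leg 1 → 8:05 AM UTC (Sep 21).
Add 2 hours 59 minutes layover in Beijing → 11:04 AM UTC.
Add 14 hours 45 minutes leg 2 → 1:49 AM UTC (Sep 22).
Seoul is UTC+9:00, so local arrival = 1:49 AM + 9:00 = 10:49 AM on Sep 22.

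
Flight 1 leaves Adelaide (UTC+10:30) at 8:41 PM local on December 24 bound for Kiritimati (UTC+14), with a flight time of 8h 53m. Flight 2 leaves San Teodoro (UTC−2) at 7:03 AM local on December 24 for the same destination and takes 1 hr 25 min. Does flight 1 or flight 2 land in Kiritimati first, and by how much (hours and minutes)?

Flight 1 in UTC: 8:41 PM − 10:30 = 10:11 AM on Dec 24.
+8 hours and 53 minutes → arrive 7:04 PM UTC on Dec 24.
Flight 2 in UTC: 7:03 AM + 2:00 = 9:03 AM on Dec 24.
+1 hour and 25 minutes → arrive 10:28 AM UTC on Dec 24.
Flight 2 lands earlier by 8 hours 36 minutes.

the second, by 8 hours 36 minutes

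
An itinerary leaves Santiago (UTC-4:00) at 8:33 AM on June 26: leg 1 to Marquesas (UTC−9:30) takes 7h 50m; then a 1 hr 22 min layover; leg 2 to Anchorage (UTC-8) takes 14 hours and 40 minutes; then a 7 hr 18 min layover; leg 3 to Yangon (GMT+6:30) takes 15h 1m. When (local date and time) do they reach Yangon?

Convert departure to UTC: 8:33 AM + 4:00 = 12:33 PM UTC on Jun 26.
Add 7 hours 50 minutes leg 1 → 8:23 PM UTC.
Add 1 hour 22 minutes layover in Marquesas → 9:45 PM UTC.
Add 14 hours 40 minutes leg 2 → 12:25 PM UTC (Jun 27).
Add 7 hours and 18 minutes layover in Anchorage → 7:43 PM UTC.
Add 15 hours and 1 minute leg 3 → 10:44 AM UTC (Jun 28).
Yangon is UTC+6:30, so local arrival = 10:44 AM + 6:30 = 5:14 PM on Jun 28.

5:14 PM on June 28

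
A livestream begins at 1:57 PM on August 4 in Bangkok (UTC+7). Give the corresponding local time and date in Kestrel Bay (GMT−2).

In UTC: 1:57 PM − 7:00 = 6:57 AM on Aug 4.
Kestrel Bay is UTC−2:00: 6:57 AM − 2:00 = 4:57 AM on Aug 4.

4:57 AM on Aug 4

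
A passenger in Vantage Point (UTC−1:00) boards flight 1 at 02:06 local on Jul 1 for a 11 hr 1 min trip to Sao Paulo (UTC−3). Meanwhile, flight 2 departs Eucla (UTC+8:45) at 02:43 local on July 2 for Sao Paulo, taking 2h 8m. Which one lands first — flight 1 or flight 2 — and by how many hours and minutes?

the first, by 5 hours 59 minutes

Flight 1 in UTC: 02:06 + 1:00 = 03:06 on Jul 1.
+11 hours and 1 minute → arrive 14:07 UTC on Jul 1.
Flight 2 in UTC: 02:43 − 8:45 = 17:58 on Jul 1.
+2 hours and 8 minutes → arrive 20:06 UTC on Jul 1.
Flight 1 lands earlier by 5 hours 59 minutes.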